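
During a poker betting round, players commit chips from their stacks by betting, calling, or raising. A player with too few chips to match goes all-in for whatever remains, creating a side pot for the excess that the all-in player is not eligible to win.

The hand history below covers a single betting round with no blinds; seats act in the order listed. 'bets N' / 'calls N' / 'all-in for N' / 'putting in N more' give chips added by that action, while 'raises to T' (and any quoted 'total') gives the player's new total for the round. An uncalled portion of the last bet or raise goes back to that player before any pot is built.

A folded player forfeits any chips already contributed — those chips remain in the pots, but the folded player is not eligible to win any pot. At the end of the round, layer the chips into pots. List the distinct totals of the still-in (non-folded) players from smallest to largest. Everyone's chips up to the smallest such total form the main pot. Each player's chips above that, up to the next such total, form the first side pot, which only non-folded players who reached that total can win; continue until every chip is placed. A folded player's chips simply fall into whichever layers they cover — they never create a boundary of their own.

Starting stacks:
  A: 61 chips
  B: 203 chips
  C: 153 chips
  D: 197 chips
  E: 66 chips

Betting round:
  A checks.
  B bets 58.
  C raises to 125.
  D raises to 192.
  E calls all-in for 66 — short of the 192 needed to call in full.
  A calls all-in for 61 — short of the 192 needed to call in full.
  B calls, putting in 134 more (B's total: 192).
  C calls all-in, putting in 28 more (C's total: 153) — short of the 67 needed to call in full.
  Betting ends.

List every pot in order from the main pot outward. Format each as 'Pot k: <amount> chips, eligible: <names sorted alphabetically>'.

Contributions: A=61, B=192, C=153, D=192, E=66
Pot levels (distinct totals of non-folded players): 61, 66, 153, 192
Layer 1-61: 61 each from A, B, C, D, E = 61*5 = 305 chips; eligible A, B, C, D, E
Layer 62-66: 5 each from B, C, D, E = 5*4 = 20 chips; eligible B, C, D, E
Layer 67-153: 87 each from B, C, D = 87*3 = 261 chips; eligible B, C, D
Layer 154-192: 39 each from B, D = 39*2 = 78 chips; eligible B, D

Pot 1: 305 chips, eligible: A, B, C, D, E
Pot 2: 20 chips, eligible: B, C, D, E
Pot 3: 261 chips, eligible: B, C, D
Pot 4: 78 chips, eligible: B, D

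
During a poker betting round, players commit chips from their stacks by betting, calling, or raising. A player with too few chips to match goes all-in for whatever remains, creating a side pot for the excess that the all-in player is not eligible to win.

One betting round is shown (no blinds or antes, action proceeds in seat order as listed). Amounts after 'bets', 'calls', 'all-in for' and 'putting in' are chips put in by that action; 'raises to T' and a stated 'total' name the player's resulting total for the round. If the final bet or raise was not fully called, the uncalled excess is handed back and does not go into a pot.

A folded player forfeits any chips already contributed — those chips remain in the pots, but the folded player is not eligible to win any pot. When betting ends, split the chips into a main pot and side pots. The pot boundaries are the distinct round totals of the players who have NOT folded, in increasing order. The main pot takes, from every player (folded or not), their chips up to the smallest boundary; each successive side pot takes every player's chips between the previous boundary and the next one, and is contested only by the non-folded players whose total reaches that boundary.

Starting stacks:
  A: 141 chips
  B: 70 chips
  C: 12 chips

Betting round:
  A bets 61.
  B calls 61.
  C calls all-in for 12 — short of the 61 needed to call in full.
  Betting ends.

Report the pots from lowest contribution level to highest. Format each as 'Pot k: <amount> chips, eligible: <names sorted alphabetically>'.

Pot 1: 36 chips, eligible: A, B, C
Pot 2: 98 chips, eligible: A, B

Derivation:
Contributions: A=61, B=61, C=12
Pot levels (distinct totals of non-folded players): 12, 61
Layer 1-12: 12 each from A, B, C = 12*3 = 36 chips; eligible A, B, C
Layer 13-61: 49 each from A, B = 49*2 = 98 chips; eligible A, B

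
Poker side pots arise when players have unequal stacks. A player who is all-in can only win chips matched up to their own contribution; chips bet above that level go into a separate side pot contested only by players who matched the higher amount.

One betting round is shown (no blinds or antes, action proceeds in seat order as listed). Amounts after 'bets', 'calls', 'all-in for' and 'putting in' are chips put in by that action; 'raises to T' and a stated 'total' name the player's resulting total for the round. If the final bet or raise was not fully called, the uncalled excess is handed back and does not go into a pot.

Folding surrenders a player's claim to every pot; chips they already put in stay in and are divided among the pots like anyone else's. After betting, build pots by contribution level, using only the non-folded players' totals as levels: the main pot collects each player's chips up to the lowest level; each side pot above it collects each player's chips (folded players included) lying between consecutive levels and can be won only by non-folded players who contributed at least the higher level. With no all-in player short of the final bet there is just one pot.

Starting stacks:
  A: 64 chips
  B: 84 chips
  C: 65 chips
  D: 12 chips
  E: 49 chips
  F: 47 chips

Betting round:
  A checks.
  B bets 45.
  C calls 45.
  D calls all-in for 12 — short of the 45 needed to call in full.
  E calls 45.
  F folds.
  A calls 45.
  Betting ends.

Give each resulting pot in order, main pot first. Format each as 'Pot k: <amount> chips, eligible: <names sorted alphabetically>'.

Pot 1: 60 chips, eligible: A, B, C, D, E
Pot 2: 132 chips, eligible: A, B, C, E

Derivation:
Contributions: A=45, B=45, C=45, D=12, E=45
Folded: F
Pot levels (distinct totals of non-folded players): 12, 45
Layer 1-12: 12 each from A, B, C, D, E = 12*5 = 60 chips; eligible A, B, C, D, E
Layer 13-45: 33 each from A, B, C, E = 33*4 = 132 chips; eligible A, B, C, E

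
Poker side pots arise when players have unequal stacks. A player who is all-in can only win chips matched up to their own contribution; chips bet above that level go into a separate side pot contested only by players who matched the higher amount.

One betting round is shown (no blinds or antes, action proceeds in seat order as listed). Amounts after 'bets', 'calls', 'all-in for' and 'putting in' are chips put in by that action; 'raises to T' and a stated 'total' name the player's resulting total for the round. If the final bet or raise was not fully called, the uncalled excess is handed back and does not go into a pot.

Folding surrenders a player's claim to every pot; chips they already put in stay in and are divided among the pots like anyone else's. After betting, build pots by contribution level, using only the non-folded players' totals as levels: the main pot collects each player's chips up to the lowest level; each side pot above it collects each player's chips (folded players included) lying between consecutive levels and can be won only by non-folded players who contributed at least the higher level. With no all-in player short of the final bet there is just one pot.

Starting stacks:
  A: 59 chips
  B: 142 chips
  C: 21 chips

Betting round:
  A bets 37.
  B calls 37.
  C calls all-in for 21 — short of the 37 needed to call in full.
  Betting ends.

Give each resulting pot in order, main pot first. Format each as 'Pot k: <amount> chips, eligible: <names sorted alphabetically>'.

Contributions: A=37, B=37, C=21
Pot levels (distinct totals of non-folded players): 21, 37
Layer 1-21: 21 each from A, B, C = 21*3 = 63 chips; eligible A, B, C
Layer 22-37: 16 each from A, B = 16*2 = 32 chips; eligible A, B

Pot 1: 63 chips, eligible: A, B, C
Pot 2: 32 chips, eligible: A, B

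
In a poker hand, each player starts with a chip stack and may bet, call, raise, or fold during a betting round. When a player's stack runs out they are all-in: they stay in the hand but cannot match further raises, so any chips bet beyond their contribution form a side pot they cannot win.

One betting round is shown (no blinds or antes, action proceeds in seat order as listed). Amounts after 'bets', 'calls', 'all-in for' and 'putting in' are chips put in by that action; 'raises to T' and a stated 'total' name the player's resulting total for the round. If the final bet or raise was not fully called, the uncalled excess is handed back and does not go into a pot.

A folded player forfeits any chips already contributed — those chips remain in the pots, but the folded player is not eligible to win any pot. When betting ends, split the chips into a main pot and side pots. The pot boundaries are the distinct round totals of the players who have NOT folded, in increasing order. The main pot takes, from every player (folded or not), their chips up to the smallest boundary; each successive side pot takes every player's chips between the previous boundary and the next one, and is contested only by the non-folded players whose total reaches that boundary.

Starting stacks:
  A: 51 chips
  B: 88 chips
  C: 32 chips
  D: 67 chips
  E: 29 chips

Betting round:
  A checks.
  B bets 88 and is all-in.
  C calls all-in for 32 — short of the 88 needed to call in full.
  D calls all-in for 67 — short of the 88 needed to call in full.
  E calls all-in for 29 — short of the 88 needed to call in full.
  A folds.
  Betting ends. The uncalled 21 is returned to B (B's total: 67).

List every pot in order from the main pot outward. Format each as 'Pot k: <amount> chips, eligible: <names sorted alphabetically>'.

Contributions (after 21 returned to B): B=67, C=32, D=67, E=29
Folded: A
Pot levels (distinct totals of non-folded players): 29, 32, 67
Layer 1-29: 29 each from B, C, D, E = 29*4 = 116 chips; eligible B, C, D, E
Layer 30-32: 3 each from B, C, D = 3*3 = 9 chips; eligible B, C, D
Layer 33-67: 35 each from B, D = 35*2 = 70 chips; eligible B, D

Pot 1: 116 chips, eligible: B, C, D, E
Pot 2: 9 chips, eligible: B, C, D
Pot 3: 70 chips, eligible: B, D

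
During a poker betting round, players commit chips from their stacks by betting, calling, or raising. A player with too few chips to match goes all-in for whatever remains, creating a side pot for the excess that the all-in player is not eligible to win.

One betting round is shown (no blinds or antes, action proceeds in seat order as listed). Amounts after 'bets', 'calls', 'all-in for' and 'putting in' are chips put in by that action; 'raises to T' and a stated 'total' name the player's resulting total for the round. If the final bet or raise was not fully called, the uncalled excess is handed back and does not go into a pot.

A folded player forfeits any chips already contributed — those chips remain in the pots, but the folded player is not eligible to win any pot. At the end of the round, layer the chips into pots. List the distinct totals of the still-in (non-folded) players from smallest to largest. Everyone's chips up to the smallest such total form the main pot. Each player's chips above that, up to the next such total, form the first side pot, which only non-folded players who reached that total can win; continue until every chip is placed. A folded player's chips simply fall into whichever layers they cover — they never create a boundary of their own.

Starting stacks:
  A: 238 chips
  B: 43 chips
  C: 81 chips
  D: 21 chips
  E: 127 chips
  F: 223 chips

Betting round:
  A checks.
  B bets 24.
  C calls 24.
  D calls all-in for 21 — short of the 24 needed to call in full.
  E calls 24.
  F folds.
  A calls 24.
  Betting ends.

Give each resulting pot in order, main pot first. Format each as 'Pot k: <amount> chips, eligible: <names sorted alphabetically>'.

Contributions: A=24, B=24, C=24, D=21, E=24
Folded: F
Pot levels (distinct totals of non-folded players): 21, 24
Layer 1-21: 21 each from A, B, C, D, E = 21*5 = 105 chips; eligible A, B, C, D, E
Layer 22-24: 3 each from A, B, C, E = 3*4 = 12 chips; eligible A, B, C, E

Pot 1: 105 chips, eligible: A, B, C, D, E
Pot 2: 12 chips, eligible: A, B, C, E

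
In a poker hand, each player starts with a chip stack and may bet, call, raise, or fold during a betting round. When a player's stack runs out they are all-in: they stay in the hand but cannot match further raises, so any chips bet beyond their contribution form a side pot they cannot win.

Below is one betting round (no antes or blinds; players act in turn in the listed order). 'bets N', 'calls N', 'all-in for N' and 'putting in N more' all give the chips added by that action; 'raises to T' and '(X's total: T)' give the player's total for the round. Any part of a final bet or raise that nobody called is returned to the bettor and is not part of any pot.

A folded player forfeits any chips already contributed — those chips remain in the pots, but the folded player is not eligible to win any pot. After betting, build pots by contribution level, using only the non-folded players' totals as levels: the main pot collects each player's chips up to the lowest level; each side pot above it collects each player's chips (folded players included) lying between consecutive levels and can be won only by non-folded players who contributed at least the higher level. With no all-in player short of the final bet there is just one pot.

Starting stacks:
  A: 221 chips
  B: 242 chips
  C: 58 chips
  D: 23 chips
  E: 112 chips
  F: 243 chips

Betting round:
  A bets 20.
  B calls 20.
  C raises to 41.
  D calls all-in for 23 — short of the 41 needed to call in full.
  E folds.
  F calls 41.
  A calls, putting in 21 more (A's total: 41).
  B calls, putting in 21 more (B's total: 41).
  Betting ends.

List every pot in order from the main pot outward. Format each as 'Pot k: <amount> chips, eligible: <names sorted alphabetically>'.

Pot 1: 115 chips, eligible: A, B, C, D, F
Pot 2: 72 chips, eligible: A, B, C, F

Derivation:
Contributions: A=41, B=41, C=41, D=23, F=41
Folded: E
Pot levels (distinct totals of non-folded players): 23, 41
Layer 1-23: 23 each from A, B, C, D, F = 23*5 = 115 chips; eligible A, B, C, D, F
Layer 24-41: 18 each from A, B, C, F = 18*4 = 72 chips; eligible A, B, C, F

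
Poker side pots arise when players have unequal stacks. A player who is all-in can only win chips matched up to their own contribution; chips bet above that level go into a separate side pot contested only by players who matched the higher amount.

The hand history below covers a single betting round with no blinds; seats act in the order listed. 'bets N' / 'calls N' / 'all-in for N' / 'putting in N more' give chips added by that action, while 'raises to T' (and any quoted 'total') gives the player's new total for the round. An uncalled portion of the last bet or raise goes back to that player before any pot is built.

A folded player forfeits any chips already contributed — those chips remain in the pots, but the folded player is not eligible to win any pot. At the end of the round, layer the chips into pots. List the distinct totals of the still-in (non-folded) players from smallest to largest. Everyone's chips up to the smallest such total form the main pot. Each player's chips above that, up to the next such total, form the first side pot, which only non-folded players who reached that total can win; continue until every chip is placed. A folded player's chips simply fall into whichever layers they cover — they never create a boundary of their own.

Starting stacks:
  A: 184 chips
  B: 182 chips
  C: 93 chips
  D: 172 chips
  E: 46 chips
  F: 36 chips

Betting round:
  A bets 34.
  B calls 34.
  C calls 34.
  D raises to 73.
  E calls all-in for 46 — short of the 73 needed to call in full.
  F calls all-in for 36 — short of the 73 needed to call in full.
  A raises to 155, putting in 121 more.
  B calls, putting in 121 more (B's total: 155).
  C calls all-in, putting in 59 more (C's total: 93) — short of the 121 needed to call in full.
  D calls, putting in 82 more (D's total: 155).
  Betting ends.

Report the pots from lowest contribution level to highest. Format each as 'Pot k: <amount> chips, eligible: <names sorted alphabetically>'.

Pot 1: 216 chips, eligible: A, B, C, D, E, F
Pot 2: 50 chips, eligible: A, B, C, D, E
Pot 3: 188 chips, eligible: A, B, C, D
Pot 4: 186 chips, eligible: A, B, D

Derivation:
Contributions: A=155, B=155, C=93, D=155, E=46, F=36
Pot levels (distinct totals of non-folded players): 36, 46, 93, 155
Layer 1-36: 36 each from A, B, C, D, E, F = 36*6 = 216 chips; eligible A, B, C, D, E, F
Layer 37-46: 10 each from A, B, C, D, E = 10*5 = 50 chips; eligible A, B, C, D, E
Layer 47-93: 47 each from A, B, C, D = 47*4 = 188 chips; eligible A, B, C, D
Layer 94-155: 62 each from A, B, D = 62*3 = 186 chips; eligible A, B, D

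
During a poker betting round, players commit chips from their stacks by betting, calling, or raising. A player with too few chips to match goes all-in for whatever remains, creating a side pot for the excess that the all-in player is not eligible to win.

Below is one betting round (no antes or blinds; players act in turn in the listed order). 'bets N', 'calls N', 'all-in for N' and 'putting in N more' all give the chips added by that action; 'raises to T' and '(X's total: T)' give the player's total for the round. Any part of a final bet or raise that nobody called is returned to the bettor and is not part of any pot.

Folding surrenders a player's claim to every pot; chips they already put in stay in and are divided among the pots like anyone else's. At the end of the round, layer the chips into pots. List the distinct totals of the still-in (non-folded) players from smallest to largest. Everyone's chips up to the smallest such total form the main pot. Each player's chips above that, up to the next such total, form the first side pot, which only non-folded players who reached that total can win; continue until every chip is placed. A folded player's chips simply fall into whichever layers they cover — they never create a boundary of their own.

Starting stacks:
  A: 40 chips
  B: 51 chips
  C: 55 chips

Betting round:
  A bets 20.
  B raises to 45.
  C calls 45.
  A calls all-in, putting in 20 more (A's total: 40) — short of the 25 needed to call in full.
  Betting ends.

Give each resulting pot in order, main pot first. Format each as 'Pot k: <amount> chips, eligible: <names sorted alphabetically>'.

Contributions: A=40, B=45, C=45
Pot levels (distinct totals of non-folded players): 40, 45
Layer 1-40: 40 each from A, B, C = 40*3 = 120 chips; eligible A, B, C
Layer 41-45: 5 each from B, C = 5*2 = 10 chips; eligible B, C

Pot 1: 120 chips, eligible: A, B, C
Pot 2: 10 chips, eligible: B, C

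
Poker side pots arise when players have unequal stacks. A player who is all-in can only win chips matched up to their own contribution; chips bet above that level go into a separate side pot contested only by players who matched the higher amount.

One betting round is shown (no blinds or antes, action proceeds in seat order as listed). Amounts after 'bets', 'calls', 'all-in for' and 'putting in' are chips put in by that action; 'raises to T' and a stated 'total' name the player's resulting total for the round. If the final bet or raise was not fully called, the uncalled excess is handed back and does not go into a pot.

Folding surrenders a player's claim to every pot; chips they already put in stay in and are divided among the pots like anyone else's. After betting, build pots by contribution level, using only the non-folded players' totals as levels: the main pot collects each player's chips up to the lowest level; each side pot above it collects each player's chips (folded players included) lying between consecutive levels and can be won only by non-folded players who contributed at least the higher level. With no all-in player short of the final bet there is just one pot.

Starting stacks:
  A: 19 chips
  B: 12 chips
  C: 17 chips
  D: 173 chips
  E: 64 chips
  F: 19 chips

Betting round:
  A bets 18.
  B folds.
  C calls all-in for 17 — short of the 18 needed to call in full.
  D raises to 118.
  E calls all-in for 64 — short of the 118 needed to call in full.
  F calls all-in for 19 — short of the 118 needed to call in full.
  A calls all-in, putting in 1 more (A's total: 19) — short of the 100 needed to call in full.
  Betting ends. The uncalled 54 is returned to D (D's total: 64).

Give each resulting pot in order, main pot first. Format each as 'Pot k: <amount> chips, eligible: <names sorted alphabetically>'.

Contributions (after 54 returned to D): A=19, C=17, D=64, E=64, F=19
Folded: B
Pot levels (distinct totals of non-folded players): 17, 19, 64
Layer 1-17: 17 each from A, C, D, E, F = 17*5 = 85 chips; eligible A, C, D, E, F
Layer 18-19: 2 each from A, D, E, F = 2*4 = 8 chips; eligible A, D, E, F
Layer 20-64: 45 each from D, E = 45*2 = 90 chips; eligible D, E

Pot 1: 85 chips, eligible: A, C, D, E, F
Pot 2: 8 chips, eligible: A, D, E, F
Pot 3: 90 chips, eligible: D, E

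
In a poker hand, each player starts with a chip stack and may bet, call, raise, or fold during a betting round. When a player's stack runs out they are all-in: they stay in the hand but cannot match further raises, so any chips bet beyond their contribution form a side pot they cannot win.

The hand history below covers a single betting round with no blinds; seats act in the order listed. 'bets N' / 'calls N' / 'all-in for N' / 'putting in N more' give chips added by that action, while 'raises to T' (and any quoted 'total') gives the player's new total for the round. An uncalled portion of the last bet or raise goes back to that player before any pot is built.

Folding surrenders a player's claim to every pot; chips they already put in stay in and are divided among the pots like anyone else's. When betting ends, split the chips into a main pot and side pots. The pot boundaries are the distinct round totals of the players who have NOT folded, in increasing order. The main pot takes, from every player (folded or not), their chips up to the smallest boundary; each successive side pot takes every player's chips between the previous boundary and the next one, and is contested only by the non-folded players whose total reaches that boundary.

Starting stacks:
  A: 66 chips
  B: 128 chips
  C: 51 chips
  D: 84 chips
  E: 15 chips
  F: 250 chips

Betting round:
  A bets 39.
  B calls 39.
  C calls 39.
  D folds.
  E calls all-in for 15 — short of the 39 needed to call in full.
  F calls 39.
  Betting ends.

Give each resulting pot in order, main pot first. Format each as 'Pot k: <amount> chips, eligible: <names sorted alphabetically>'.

Pot 1: 75 chips, eligible: A, B, C, E, F
Pot 2: 96 chips, eligible: A, B, C, F

Derivation:
Contributions: A=39, B=39, C=39, E=15, F=39
Folded: D
Pot levels (distinct totals of non-folded players): 15, 39
Layer 1-15: 15 each from A, B, C, E, F = 15*5 = 75 chips; eligible A, B, C, E, F
Layer 16-39: 24 each from A, B, C, F = 24*4 = 96 chips; eligible A, B, C, F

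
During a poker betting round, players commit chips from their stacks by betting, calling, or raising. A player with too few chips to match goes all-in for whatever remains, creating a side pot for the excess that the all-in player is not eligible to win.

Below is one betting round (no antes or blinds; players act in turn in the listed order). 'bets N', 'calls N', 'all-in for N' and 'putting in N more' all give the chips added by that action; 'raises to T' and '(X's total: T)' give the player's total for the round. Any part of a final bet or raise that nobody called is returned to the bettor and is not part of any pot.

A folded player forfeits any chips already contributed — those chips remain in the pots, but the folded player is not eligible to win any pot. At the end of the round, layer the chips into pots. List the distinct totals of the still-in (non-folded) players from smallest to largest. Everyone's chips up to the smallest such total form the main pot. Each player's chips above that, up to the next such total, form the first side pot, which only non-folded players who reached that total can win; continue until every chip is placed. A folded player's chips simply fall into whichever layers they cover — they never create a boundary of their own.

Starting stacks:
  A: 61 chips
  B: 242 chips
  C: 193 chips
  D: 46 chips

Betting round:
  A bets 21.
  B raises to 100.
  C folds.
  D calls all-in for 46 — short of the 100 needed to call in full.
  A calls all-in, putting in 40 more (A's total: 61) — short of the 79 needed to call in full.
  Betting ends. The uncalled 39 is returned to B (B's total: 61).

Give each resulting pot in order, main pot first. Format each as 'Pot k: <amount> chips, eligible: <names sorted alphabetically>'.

Contributions (after 39 returned to B): A=61, B=61, D=46
Folded: C
Pot levels (distinct totals of non-folded players): 46, 61
Layer 1-46: 46 each from A, B, D = 46*3 = 138 chips; eligible A, B, D
Layer 47-61: 15 each from A, B = 15*2 = 30 chips; eligible A, B

Pot 1: 138 chips, eligible: A, B, D
Pot 2: 30 chips, eligible: A, B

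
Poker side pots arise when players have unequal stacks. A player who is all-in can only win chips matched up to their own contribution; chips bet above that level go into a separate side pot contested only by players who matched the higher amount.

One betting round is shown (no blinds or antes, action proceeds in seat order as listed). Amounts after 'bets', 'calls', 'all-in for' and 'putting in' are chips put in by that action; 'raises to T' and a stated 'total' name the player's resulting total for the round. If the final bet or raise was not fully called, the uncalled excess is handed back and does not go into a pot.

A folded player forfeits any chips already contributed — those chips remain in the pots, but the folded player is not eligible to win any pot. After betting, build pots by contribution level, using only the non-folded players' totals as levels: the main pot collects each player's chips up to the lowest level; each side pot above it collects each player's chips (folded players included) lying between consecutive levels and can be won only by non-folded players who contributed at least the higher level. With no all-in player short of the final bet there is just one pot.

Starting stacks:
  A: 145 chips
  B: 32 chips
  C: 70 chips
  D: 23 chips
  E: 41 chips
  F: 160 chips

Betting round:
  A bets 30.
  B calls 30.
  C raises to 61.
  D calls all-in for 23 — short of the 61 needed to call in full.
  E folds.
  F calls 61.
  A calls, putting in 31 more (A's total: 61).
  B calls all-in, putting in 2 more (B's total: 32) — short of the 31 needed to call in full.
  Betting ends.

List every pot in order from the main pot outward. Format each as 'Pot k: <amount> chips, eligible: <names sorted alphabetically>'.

Pot 1: 115 chips, eligible: A, B, C, D, F
Pot 2: 36 chips, eligible: A, B, C, F
Pot 3: 87 chips, eligible: A, C, F

Derivation:
Contributions: A=61, B=32, C=61, D=23, F=61
Folded: E
Pot levels (distinct totals of non-folded players): 23, 32, 61
Layer 1-23: 23 each from A, B, C, D, F = 23*5 = 115 chips; eligible A, B, C, D, F
Layer 24-32: 9 each from A, B, C, F = 9*4 = 36 chips; eligible A, B, C, F
Layer 33-61: 29 each from A, C, F = 29*3 = 87 chips; eligible A, C, F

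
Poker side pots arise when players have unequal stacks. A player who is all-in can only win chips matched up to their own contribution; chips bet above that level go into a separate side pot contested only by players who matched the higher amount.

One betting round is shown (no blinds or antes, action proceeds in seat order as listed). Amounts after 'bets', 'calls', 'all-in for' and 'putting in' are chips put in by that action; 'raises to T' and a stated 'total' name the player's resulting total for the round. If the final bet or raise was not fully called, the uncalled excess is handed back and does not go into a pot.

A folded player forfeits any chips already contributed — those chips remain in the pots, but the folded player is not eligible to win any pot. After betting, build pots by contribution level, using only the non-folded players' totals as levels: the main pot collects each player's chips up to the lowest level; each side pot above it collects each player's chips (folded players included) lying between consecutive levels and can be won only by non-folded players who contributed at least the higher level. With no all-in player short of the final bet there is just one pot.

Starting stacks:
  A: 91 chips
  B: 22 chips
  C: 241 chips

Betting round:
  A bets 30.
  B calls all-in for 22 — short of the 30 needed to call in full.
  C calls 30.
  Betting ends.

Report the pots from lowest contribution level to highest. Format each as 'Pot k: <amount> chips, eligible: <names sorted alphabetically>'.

Contributions: A=30, B=22, C=30
Pot levels (distinct totals of non-folded players): 22, 30
Layer 1-22: 22 each from A, B, C = 22*3 = 66 chips; eligible A, B, C
Layer 23-30: 8 each from A, C = 8*2 = 16 chips; eligible A, C

Pot 1: 66 chips, eligible: A, B, C
Pot 2: 16 chips, eligible: A, C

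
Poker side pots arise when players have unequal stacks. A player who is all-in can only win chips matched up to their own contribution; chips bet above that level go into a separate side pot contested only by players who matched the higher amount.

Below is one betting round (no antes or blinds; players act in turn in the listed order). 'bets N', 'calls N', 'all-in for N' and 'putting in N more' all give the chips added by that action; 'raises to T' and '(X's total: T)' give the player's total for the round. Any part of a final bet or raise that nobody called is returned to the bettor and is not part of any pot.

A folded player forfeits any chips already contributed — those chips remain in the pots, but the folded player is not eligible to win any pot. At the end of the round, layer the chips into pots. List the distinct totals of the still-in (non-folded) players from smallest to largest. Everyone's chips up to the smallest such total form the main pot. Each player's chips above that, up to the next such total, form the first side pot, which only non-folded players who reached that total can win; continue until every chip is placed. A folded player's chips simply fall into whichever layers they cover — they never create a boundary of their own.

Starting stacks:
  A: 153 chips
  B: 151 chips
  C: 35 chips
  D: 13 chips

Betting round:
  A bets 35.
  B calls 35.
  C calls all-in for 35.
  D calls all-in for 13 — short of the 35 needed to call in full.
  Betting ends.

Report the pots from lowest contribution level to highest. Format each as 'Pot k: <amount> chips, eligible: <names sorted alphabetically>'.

Pot 1: 52 chips, eligible: A, B, C, D
Pot 2: 66 chips, eligible: A, B, C

Derivation:
Contributions: A=35, B=35, C=35, D=13
Pot levels (distinct totals of non-folded players): 13, 35
Layer 1-13: 13 each from A, B, C, D = 13*4 = 52 chips; eligible A, B, C, D
Layer 14-35: 22 each from A, B, C = 22*3 = 66 chips; eligible A, B, C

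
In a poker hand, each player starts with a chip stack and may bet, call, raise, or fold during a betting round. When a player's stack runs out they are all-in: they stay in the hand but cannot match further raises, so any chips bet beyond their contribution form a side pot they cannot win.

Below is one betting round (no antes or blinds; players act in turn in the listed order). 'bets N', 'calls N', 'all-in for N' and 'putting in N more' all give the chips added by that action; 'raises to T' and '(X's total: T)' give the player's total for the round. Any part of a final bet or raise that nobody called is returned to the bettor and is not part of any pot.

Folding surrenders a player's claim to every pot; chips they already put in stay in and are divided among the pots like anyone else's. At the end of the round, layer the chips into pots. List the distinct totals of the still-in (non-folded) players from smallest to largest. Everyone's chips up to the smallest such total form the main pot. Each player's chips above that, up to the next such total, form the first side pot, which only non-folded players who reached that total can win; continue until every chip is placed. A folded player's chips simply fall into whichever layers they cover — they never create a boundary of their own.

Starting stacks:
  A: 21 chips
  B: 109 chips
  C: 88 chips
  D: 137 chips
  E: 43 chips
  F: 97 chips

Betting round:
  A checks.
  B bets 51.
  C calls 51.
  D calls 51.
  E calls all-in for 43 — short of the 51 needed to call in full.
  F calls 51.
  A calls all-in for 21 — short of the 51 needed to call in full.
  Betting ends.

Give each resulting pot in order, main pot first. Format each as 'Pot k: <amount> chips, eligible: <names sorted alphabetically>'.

Contributions: A=21, B=51, C=51, D=51, E=43, F=51
Pot levels (distinct totals of non-folded players): 21, 43, 51
Layer 1-21: 21 each from A, B, C, D, E, F = 21*6 = 126 chips; eligible A, B, C, D, E, F
Layer 22-43: 22 each from B, C, D, E, F = 22*5 = 110 chips; eligible B, C, D, E, F
Layer 44-51: 8 each from B, C, D, F = 8*4 = 32 chips; eligible B, C, D, F

Pot 1: 126 chips, eligible: A, B, C, D, E, F
Pot 2: 110 chips, eligible: B, C, D, E, F
Pot 3: 32 chips, eligible: B, C, D, F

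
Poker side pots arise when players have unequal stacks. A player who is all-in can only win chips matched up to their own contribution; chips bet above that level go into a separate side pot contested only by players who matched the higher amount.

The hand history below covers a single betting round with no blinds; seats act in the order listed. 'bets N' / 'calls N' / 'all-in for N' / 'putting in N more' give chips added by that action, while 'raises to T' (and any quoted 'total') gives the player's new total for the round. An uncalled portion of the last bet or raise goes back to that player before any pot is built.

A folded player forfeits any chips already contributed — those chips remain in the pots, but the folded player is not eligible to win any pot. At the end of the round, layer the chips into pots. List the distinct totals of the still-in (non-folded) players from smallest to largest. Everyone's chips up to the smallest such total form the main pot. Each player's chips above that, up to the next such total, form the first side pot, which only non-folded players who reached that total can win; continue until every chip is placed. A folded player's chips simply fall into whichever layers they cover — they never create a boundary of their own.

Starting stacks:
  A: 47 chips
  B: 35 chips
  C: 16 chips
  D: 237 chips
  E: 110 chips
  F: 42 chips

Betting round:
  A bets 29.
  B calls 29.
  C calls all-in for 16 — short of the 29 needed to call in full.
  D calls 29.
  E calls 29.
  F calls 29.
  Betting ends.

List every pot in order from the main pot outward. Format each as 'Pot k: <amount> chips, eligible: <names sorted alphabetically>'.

Contributions: A=29, B=29, C=16, D=29, E=29, F=29
Pot levels (distinct totals of non-folded players): 16, 29
Layer 1-16: 16 each from A, B, C, D, E, F = 16*6 = 96 chips; eligible A, B, C, D, E, F
Layer 17-29: 13 each from A, B, D, E, F = 13*5 = 65 chips; eligible A, B, D, E, F

Pot 1: 96 chips, eligible: A, B, C, D, E, F
Pot 2: 65 chips, eligible: A, B, D, E, F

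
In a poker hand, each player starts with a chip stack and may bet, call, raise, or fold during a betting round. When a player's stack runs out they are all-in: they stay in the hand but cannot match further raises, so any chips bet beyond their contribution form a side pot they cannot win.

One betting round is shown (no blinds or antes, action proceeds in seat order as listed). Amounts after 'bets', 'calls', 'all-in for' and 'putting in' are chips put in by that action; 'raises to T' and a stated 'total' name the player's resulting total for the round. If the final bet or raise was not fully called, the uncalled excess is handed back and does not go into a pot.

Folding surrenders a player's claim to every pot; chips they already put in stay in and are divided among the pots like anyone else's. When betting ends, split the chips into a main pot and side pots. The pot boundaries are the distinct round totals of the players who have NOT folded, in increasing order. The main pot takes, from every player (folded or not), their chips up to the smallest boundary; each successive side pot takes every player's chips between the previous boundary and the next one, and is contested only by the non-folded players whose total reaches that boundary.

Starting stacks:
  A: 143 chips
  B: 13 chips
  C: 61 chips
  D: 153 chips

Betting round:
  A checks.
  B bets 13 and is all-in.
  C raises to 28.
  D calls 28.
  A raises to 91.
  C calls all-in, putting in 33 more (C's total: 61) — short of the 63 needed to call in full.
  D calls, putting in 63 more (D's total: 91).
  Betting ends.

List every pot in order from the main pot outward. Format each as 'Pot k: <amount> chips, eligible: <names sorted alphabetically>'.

Pot 1: 52 chips, eligible: A, B, C, D
Pot 2: 144 chips, eligible: A, C, D
Pot 3: 60 chips, eligible: A, D

Derivation:
Contributions: A=91, B=13, C=61, D=91
Pot levels (distinct totals of non-folded players): 13, 61, 91
Layer 1-13: 13 each from A, B, C, D = 13*4 = 52 chips; eligible A, B, C, D
Layer 14-61: 48 each from A, C, D = 48*3 = 144 chips; eligible A, C, D
Layer 62-91: 30 each from A, D = 30*2 = 60 chips; eligible A, D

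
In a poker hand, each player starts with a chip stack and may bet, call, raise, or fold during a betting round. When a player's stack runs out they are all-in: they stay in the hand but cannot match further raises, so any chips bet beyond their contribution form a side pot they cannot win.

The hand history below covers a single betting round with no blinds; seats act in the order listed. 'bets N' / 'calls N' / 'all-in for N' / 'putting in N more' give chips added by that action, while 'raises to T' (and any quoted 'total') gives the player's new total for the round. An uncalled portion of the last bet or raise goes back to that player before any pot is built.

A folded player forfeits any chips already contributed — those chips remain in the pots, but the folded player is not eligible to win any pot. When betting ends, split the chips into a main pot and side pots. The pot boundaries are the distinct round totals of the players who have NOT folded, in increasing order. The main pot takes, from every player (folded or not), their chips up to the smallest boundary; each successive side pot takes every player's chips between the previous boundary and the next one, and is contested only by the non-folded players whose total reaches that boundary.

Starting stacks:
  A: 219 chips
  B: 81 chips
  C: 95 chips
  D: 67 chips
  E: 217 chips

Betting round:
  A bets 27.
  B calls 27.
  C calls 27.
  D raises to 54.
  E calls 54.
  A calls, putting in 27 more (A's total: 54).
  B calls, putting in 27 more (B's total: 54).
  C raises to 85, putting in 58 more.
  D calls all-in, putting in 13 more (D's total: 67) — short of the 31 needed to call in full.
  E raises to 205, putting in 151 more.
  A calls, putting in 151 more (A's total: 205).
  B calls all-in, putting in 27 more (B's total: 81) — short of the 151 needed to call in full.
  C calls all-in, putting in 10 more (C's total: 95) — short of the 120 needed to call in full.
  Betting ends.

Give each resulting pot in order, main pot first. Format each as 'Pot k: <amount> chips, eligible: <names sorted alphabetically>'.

Contributions: A=205, B=81, C=95, D=67, E=205
Pot levels (distinct totals of non-folded players): 67, 81, 95, 205
Layer 1-67: 67 each from A, B, C, D, E = 67*5 = 335 chips; eligible A, B, C, D, E
Layer 68-81: 14 each from A, B, C, E = 14*4 = 56 chips; eligible A, B, C, E
Layer 82-95: 14 each from A, C, E = 14*3 = 42 chips; eligible A, C, E
Layer 96-205: 110 each from A, E = 110*2 = 220 chips; eligible A, E

Pot 1: 335 chips, eligible: A, B, C, D, E
Pot 2: 56 chips, eligible: A, B, C, E
Pot 3: 42 chips, eligible: A, C, E
Pot 4: 220 chips, eligible: A, E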